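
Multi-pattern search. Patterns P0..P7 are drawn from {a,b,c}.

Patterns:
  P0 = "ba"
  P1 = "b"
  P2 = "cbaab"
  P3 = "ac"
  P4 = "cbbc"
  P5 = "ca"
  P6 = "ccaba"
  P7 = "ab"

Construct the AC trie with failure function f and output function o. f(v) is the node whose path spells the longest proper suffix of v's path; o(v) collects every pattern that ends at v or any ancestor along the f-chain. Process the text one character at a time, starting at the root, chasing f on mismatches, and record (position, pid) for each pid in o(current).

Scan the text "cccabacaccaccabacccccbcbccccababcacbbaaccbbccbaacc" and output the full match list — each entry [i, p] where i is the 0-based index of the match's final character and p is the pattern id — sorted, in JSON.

Build:
Trie (insert patterns):
  0='ε' goto a→8 b→1 c→3
  1='b' goto a→2  ←P1
  2='ba' goto ·  ←P0
  3='c' goto a→12 b→4 c→13
  4='cb' goto a→5 b→10
  5='cba' goto a→6
  6='cbaa' goto b→7
  7='cbaab' goto ·  ←P2
  8='a' goto b→17 c→9
  9='ac' goto ·  ←P3
  10='cbb' goto c→11
  11='cbbc' goto ·  ←P4
  12='ca' goto ·  ←P5
  13='cc' goto a→14
  14='cca' goto b→15
  15='ccab' goto a→16
  16='ccaba' goto ·  ←P6
  17='ab' goto ·  ←P7

Failure links (BFS by depth):
  n1('b'): parent n0 fail=0; on 'b' 0 → fail=0;  out {1}∪∅={1}
  n3('c'): parent n0 fail=0; on 'c' 0 → fail=0;  out ∅∪∅=∅
  n8('a'): parent n0 fail=0; on 'a' 0 → fail=0;  out ∅∪∅=∅
  n2('ba'): parent n1 fail=0; on 'a' 0 → fail=8;  out {0}∪∅={0}
  n4('cb'): parent n3 fail=0; on 'b' 0 → fail=1;  out ∅∪{1}={1}
  n9('ac'): parent n8 fail=0; on 'c' 0 → fail=3;  out {3}∪∅={3}
  n12('ca'): parent n3 fail=0; on 'a' 0 → fail=8;  out {5}∪∅={5}
  n13('cc'): parent n3 fail=0; on 'c' 0 → fail=3;  out ∅∪∅=∅
  n17('ab'): parent n8 fail=0; on 'b' 0 → fail=1;  out {7}∪{1}={1,7}
  n5('cba'): parent n4 fail=1; on 'a' 1 → fail=2;  out ∅∪{0}={0}
  n10('cbb'): parent n4 fail=1; on 'b' 1→0 → fail=1;  out ∅∪{1}={1}
  n14('cca'): parent n13 fail=3; on 'a' 3 → fail=12;  out ∅∪{5}={5}
  n6('cbaa'): parent n5 fail=2; on 'a' 2→8→0 → fail=8;  out ∅∪∅=∅
  n11('cbbc'): parent n10 fail=1; on 'c' 1→0 → fail=3;  out {4}∪∅={4}
  n15('ccab'): parent n14 fail=12; on 'b' 12→8 → fail=17;  out ∅∪{1,7}={1,7}
  n7('cbaab'): parent n6 fail=8; on 'b' 8 → fail=17;  out {2}∪{1,7}={1,2,7}
  n16('ccaba'): parent n15 fail=17; on 'a' 17→1 → fail=2;  out {6}∪{0}={0,6}

Text stream:
[0] read 'c'  n0⇒n3
[1] read 'c'  n3⇒n13
[2] read 'c'  n13⇒n13 (fail-walked)
[3] read 'a'  n13⇒n14  → match P5@[2:3]
[4] read 'b'  n14⇒n15  → match P1@[4:4],P7@[3:4]
[5] read 'a'  n15⇒n16  → match P0@[4:5],P6@[1:5]
[6] read 'c'  n16⇒n9 (fail-walked)  → match P3@[5:6]
[7] read 'a'  n9⇒n12 (fail-walked)  → match P5@[6:7]
[8] read 'c'  n12⇒n9 (fail-walked)  → match P3@[7:8]
[9] read 'c'  n9⇒n13 (fail-walked)
[10] read 'a'  n13⇒n14  → match P5@[9:10]
[11] read 'c'  n14⇒n9 (fail-walked)  → match P3@[10:11]
[12] read 'c'  n9⇒n13 (fail-walked)
[13] read 'a'  n13⇒n14  → match P5@[12:13]
[14] read 'b'  n14⇒n15  → match P1@[14:14],P7@[13:14]
[15] read 'a'  n15⇒n16  → match P0@[14:15],P6@[11:15]
[16] read 'c'  n16⇒n9 (fail-walked)  → match P3@[15:16]
[17] read 'c'  n9⇒n13 (fail-walked)
[18] read 'c'  n13⇒n13 (fail-walked)
[19] read 'c'  n13⇒n13 (fail-walked)
[20] read 'c'  n13⇒n13 (fail-walked)
[21] read 'b'  n13⇒n4 (fail-walked)  → match P1@[21:21]
[22] read 'c'  n4⇒n3 (fail-walked)
[23] read 'b'  n3⇒n4  → match P1@[23:23]
[24] read 'c'  n4⇒n3 (fail-walked)
[25] read 'c'  n3⇒n13
[26] read 'c'  n13⇒n13 (fail-walked)
[27] read 'c'  n13⇒n13 (fail-walked)
[28] read 'a'  n13⇒n14  → match P5@[27:28]
[29] read 'b'  n14⇒n15  → match P1@[29:29],P7@[28:29]
[30] read 'a'  n15⇒n16  → match P0@[29:30],P6@[26:30]
[31] read 'b'  n16⇒n17 (fail-walked)  → match P1@[31:31],P7@[30:31]
[32] read 'c'  n17⇒n3 (fail-walked)
[33] read 'a'  n3⇒n12  → match P5@[32:33]
[34] read 'c'  n12⇒n9 (fail-walked)  → match P3@[33:34]
[35] read 'b'  n9⇒n4 (fail-walked)  → match P1@[35:35]
[36] read 'b'  n4⇒n10  → match P1@[36:36]
[37] read 'a'  n10⇒n2 (fail-walked)  → match P0@[36:37]
[38] read 'a'  n2⇒n8 (fail-walked)
[39] read 'c'  n8⇒n9  → match P3@[38:39]
[40] read 'c'  n9⇒n13 (fail-walked)
[41] read 'b'  n13⇒n4 (fail-walked)  → match P1@[41:41]
[42] read 'b'  n4⇒n10  → match P1@[42:42]
[43] read 'c'  n10⇒n11  → match P4@[40:43]
[44] read 'c'  n11⇒n13 (fail-walked)
[45] read 'b'  n13⇒n4 (fail-walked)  → match P1@[45:45]
[46] read 'a'  n4⇒n5  → match P0@[45:46]
[47] read 'a'  n5⇒n6
[48] read 'c'  n6⇒n9 (fail-walked)  → match P3@[47:48]
[49] read 'c'  n9⇒n13 (fail-walked)

Matches: [[3,5],[4,1],[4,7],[5,0],[5,6],[6,3],[7,5],[8,3],[10,5],[11,3],[13,5],[14,1],[14,7],[15,0],[15,6],[16,3],[21,1],[23,1],[28,5],[29,1],[29,7],[30,0],[30,6],[31,1],[31,7],[33,5],[34,3],[35,1],[36,1],[37,0],[39,3],[41,1],[42,1],[43,4],[45,1],[46,0],[48,3]]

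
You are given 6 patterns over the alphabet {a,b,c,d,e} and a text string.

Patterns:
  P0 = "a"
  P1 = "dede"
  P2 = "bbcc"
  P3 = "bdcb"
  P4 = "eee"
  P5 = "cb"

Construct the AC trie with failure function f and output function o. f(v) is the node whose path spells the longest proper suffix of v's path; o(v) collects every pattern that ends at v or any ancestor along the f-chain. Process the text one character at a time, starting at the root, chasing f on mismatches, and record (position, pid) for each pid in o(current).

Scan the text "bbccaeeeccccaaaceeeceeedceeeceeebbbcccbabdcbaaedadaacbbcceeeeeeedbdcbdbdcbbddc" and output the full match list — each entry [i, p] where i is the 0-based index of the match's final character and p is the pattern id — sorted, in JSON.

Construct AC machine:
Trie (insert patterns):
  0='ε' goto a→1 b→6 c→16 d→2 e→13
  1='a' goto ·  [P0 ends]
  2='d' goto e→3
  3='de' goto d→4
  4='ded' goto e→5
  5='dede' goto ·  [P1 ends]
  6='b' goto b→7 d→10
  7='bb' goto c→8
  8='bbc' goto c→9
  9='bbcc' goto ·  [P2 ends]
  10='bd' goto c→11
  11='bdc' goto b→12
  12='bdcb' goto ·  [P3 ends]
  13='e' goto e→14
  14='ee' goto e→15
  15='eee' goto ·  [P4 ends]
  16='c' goto b→17
  17='cb' goto ·  [P5 ends]

Failure links (BFS by depth):
  n1('a'): parent n0 fail=0; on 'a' 0 → fail=0;  out {0}∪∅={0}
  n2('d'): parent n0 fail=0; on 'd' 0 → fail=0;  out ∅∪∅=∅
  n6('b'): parent n0 fail=0; on 'b' 0 → fail=0;  out ∅∪∅=∅
  n13('e'): parent n0 fail=0; on 'e' 0 → fail=0;  out ∅∪∅=∅
  n16('c'): parent n0 fail=0; on 'c' 0 → fail=0;  out ∅∪∅=∅
  n3('de'): parent n2 fail=0; on 'e' 0 → fail=13;  out ∅∪∅=∅
  n7('bb'): parent n6 fail=0; on 'b' 0 → fail=6;  out ∅∪∅=∅
  n10('bd'): parent n6 fail=0; on 'd' 0 → fail=2;  out ∅∪∅=∅
  n14('ee'): parent n13 fail=0; on 'e' 0 → fail=13;  out ∅∪∅=∅
  n17('cb'): parent n16 fail=0; on 'b' 0 → fail=6;  out {5}∪∅={5}
  n4('ded'): parent n3 fail=13; on 'd' 13→0 → fail=2;  out ∅∪∅=∅
  n8('bbc'): parent n7 fail=6; on 'c' 6→0 → fail=16;  out ∅∪∅=∅
  n11('bdc'): parent n10 fail=2; on 'c' 2→0 → fail=16;  out ∅∪∅=∅
  n15('eee'): parent n14 fail=13; on 'e' 13 → fail=14;  out {4}∪∅={4}
  n5('dede'): parent n4 fail=2; on 'e' 2 → fail=3;  out {1}∪∅={1}
  n9('bbcc'): parent n8 fail=16; on 'c' 16→0 → fail=16;  out {2}∪∅={2}
  n12('bdcb'): parent n11 fail=16; on 'b' 16 → fail=17;  out {3}∪{5}={3,5}

Text stream:
pos 0 'b': at 6
pos 1 'b': at 7
pos 2 'c': at 8
pos 3 'c': at 9  emit P2@[0:3]
pos 4 'a': at 1 (fail-walked)  emit P0@[4:4]
pos 5 'e': at 13 (fail-walked)
pos 6 'e': at 14
pos 7 'e': at 15  emit P4@[5:7]
pos 8 'c': at 16 (fail-walked)
pos 9 'c': at 16 (fail-walked)
pos 10 'c': at 16 (fail-walked)
pos 11 'c': at 16 (fail-walked)
pos 12 'a': at 1 (fail-walked)  emit P0@[12:12]
pos 13 'a': at 1 (fail-walked)  emit P0@[13:13]
pos 14 'a': at 1 (fail-walked)  emit P0@[14:14]
pos 15 'c': at 16 (fail-walked)
pos 16 'e': at 13 (fail-walked)
pos 17 'e': at 14
pos 18 'e': at 15  emit P4@[16:18]
pos 19 'c': at 16 (fail-walked)
pos 20 'e': at 13 (fail-walked)
pos 21 'e': at 14
pos 22 'e': at 15  emit P4@[20:22]
pos 23 'd': at 2 (fail-walked)
pos 24 'c': at 16 (fail-walked)
pos 25 'e': at 13 (fail-walked)
pos 26 'e': at 14
pos 27 'e': at 15  emit P4@[25:27]
pos 28 'c': at 16 (fail-walked)
pos 29 'e': at 13 (fail-walked)
pos 30 'e': at 14
pos 31 'e': at 15  emit P4@[29:31]
pos 32 'b': at 6 (fail-walked)
pos 33 'b': at 7
pos 34 'b': at 7 (fail-walked)
pos 35 'c': at 8
pos 36 'c': at 9  emit P2@[33:36]
pos 37 'c': at 16 (fail-walked)
pos 38 'b': at 17  emit P5@[37:38]
pos 39 'a': at 1 (fail-walked)  emit P0@[39:39]
pos 40 'b': at 6 (fail-walked)
pos 41 'd': at 10
pos 42 'c': at 11
pos 43 'b': at 12  emit P3@[40:43],P5@[42:43]
pos 44 'a': at 1 (fail-walked)  emit P0@[44:44]
pos 45 'a': at 1 (fail-walked)  emit P0@[45:45]
pos 46 'e': at 13 (fail-walked)
pos 47 'd': at 2 (fail-walked)
pos 48 'a': at 1 (fail-walked)  emit P0@[48:48]
pos 49 'd': at 2 (fail-walked)
pos 50 'a': at 1 (fail-walked)  emit P0@[50:50]
pos 51 'a': at 1 (fail-walked)  emit P0@[51:51]
pos 52 'c': at 16 (fail-walked)
pos 53 'b': at 17  emit P5@[52:53]
pos 54 'b': at 7 (fail-walked)
pos 55 'c': at 8
pos 56 'c': at 9  emit P2@[53:56]
pos 57 'e': at 13 (fail-walked)
pos 58 'e': at 14
pos 59 'e': at 15  emit P4@[57:59]
pos 60 'e': at 15 (fail-walked)  emit P4@[58:60]
pos 61 'e': at 15 (fail-walked)  emit P4@[59:61]
pos 62 'e': at 15 (fail-walked)  emit P4@[60:62]
pos 63 'e': at 15 (fail-walked)  emit P4@[61:63]
pos 64 'd': at 2 (fail-walked)
pos 65 'b': at 6 (fail-walked)
pos 66 'd': at 10
pos 67 'c': at 11
pos 68 'b': at 12  emit P3@[65:68],P5@[67:68]
pos 69 'd': at 10 (fail-walked)
pos 70 'b': at 6 (fail-walked)
pos 71 'd': at 10
pos 72 'c': at 11
pos 73 'b': at 12  emit P3@[70:73],P5@[72:73]
pos 74 'b': at 7 (fail-walked)
pos 75 'd': at 10 (fail-walked)
pos 76 'd': at 2 (fail-walked)
pos 77 'c': at 16 (fail-walked)

Matches: [[3,2],[4,0],[7,4],[12,0],[13,0],[14,0],[18,4],[22,4],[27,4],[31,4],[36,2],[38,5],[39,0],[43,3],[43,5],[44,0],[45,0],[48,0],[50,0],[51,0],[53,5],[56,2],[59,4],[60,4],[61,4],[62,4],[63,4],[68,3],[68,5],[73,3],[73,5]]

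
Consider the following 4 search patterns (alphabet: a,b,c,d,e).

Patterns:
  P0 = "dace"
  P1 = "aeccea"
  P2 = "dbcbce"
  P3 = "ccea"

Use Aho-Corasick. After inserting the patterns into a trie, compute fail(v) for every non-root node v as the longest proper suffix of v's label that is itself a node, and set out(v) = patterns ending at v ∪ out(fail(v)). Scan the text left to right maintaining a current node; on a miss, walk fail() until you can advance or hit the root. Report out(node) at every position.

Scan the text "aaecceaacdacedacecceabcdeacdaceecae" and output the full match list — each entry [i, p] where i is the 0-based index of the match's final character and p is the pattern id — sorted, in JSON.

Build:
Trie nodes:
  n0 'ε': a→5 c→16 d→1
  n1 'd': a→2 b→11
  n2 'da': c→3
  n3 'dac': e→4
  n4 'dace': ·  [P0 ends]
  n5 'a': e→6
  n6 'ae': c→7
  n7 'aec': c→8
  n8 'aecc': e→9
  n9 'aecce': a→10
  n10 'aeccea': ·  [P1 ends]
  n11 'db': c→12
  n12 'dbc': b→13
  n13 'dbcb': c→14
  n14 'dbcbc': e→15
  n15 'dbcbce': ·  [P2 ends]
  n16 'c': c→17
  n17 'cc': e→18
  n18 'cce': a→19
  n19 'ccea': ·  [P3 ends]

BFS fail/out derivation:
  n1('d'): parent n0 fail=0; on 'd' 0 → fail=0;  out ∅∪∅=∅
  n5('a'): parent n0 fail=0; on 'a' 0 → fail=0;  out ∅∪∅=∅
  n16('c'): parent n0 fail=0; on 'c' 0 → fail=0;  out ∅∪∅=∅
  n2('da'): parent n1 fail=0; on 'a' 0 → fail=5;  out ∅∪∅=∅
  n6('ae'): parent n5 fail=0; on 'e' 0 → fail=0;  out ∅∪∅=∅
  n11('db'): parent n1 fail=0; on 'b' 0 → fail=0;  out ∅∪∅=∅
  n17('cc'): parent n16 fail=0; on 'c' 0 → fail=16;  out ∅∪∅=∅
  n3('dac'): parent n2 fail=5; on 'c' 5→0 → fail=16;  out ∅∪∅=∅
  n7('aec'): parent n6 fail=0; on 'c' 0 → fail=16;  out ∅∪∅=∅
  n12('dbc'): parent n11 fail=0; on 'c' 0 → fail=16;  out ∅∪∅=∅
  n18('cce'): parent n17 fail=16; on 'e' 16→0 → fail=0;  out ∅∪∅=∅
  n4('dace'): parent n3 fail=16; on 'e' 16→0 → fail=0;  out {0}∪∅={0}
  n8('aecc'): parent n7 fail=16; on 'c' 16 → fail=17;  out ∅∪∅=∅
  n13('dbcb'): parent n12 fail=16; on 'b' 16→0 → fail=0;  out ∅∪∅=∅
  n19('ccea'): parent n18 fail=0; on 'a' 0 → fail=5;  out {3}∪∅={3}
  n9('aecce'): parent n8 fail=17; on 'e' 17 → fail=18;  out ∅∪∅=∅
  n14('dbcbc'): parent n13 fail=0; on 'c' 0 → fail=16;  out ∅∪∅=∅
  n10('aeccea'): parent n9 fail=18; on 'a' 18 → fail=19;  out {1}∪{3}={1,3}
  n15('dbcbce'): parent n14 fail=16; on 'e' 16→0 → fail=0;  out {2}∪∅={2}

Scan:
[0] read 'a'  n0⇒n5
[1] read 'a'  n5⇒n5 (fail-walked)
[2] read 'e'  n5⇒n6
[3] read 'c'  n6⇒n7
[4] read 'c'  n7⇒n8
[5] read 'e'  n8⇒n9
[6] read 'a'  n9⇒n10  ** P1@[1:6],P3@[3:6]
[7] read 'a'  n10⇒n5 (fail-walked)
[8] read 'c'  n5⇒n16 (fail-walked)
[9] read 'd'  n16⇒n1 (fail-walked)
[10] read 'a'  n1⇒n2
[11] read 'c'  n2⇒n3
[12] read 'e'  n3⇒n4  ** P0@[9:12]
[13] read 'd'  n4⇒n1 (fail-walked)
[14] read 'a'  n1⇒n2
[15] read 'c'  n2⇒n3
[16] read 'e'  n3⇒n4  ** P0@[13:16]
[17] read 'c'  n4⇒n16 (fail-walked)
[18] read 'c'  n16⇒n17
[19] read 'e'  n17⇒n18
[20] read 'a'  n18⇒n19  ** P3@[17:20]
[21] read 'b'  n19⇒n0 (fail-walked)
[22] read 'c'  n0⇒n16
[23] read 'd'  n16⇒n1 (fail-walked)
[24] read 'e'  n1⇒n0 (fail-walked)
[25] read 'a'  n0⇒n5
[26] read 'c'  n5⇒n16 (fail-walked)
[27] read 'd'  n16⇒n1 (fail-walked)
[28] read 'a'  n1⇒n2
[29] read 'c'  n2⇒n3
[30] read 'e'  n3⇒n4  ** P0@[27:30]
[31] read 'e'  n4⇒n0 (fail-walked)
[32] read 'c'  n0⇒n16
[33] read 'a'  n16⇒n5 (fail-walked)
[34] read 'e'  n5⇒n6

Result: [[6,1],[6,3],[12,0],[16,0],[20,3],[30,0]]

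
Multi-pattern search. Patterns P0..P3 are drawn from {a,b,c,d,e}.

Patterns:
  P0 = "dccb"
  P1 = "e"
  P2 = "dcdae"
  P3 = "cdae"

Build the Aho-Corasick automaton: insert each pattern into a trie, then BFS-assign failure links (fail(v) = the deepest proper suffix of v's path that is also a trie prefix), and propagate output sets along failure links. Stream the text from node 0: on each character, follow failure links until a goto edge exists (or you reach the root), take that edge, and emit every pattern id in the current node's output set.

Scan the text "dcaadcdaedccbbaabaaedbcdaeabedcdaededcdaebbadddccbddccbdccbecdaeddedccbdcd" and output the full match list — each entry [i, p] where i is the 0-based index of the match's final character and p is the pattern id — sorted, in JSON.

Build automaton:
Trie (insert patterns):
  n0 'ε': c→9 d→1 e→5
  n1 'd': c→2
  n2 'dc': c→3 d→6
  n3 'dcc': b→4
  n4 'dccb': ·  [P0 ends]
  n5 'e': ·  [P1 ends]
  n6 'dcd': a→7
  n7 'dcda': e→8
  n8 'dcdae': ·  [P2 ends]
  n9 'c': d→10
  n10 'cd': a→11
  n11 'cda': e→12
  n12 'cdae': ·  [P3 ends]

BFS fail/out derivation:
  n1('d'): parent n0 fail=0; on 'd' 0 → fail=0;  out ∅∪∅=∅
  n5('e'): parent n0 fail=0; on 'e' 0 → fail=0;  out {1}∪∅={1}
  n9('c'): parent n0 fail=0; on 'c' 0 → fail=0;  out ∅∪∅=∅
  n2('dc'): parent n1 fail=0; on 'c' 0 → fail=9;  out ∅∪∅=∅
  n10('cd'): parent n9 fail=0; on 'd' 0 → fail=1;  out ∅∪∅=∅
  n3('dcc'): parent n2 fail=9; on 'c' 9→0 → fail=9;  out ∅∪∅=∅
  n6('dcd'): parent n2 fail=9; on 'd' 9 → fail=10;  out ∅∪∅=∅
  n11('cda'): parent n10 fail=1; on 'a' 1→0 → fail=0;  out ∅∪∅=∅
  n4('dccb'): parent n3 fail=9; on 'b' 9→0 → fail=0;  out {0}∪∅={0}
  n7('dcda'): parent n6 fail=10; on 'a' 10 → fail=11;  out ∅∪∅=∅
  n12('cdae'): parent n11 fail=0; on 'e' 0 → fail=5;  out {3}∪{1}={1,3}
  n8('dcdae'): parent n7 fail=11; on 'e' 11 → fail=12;  out {2}∪{1,3}={1,2,3}

Scan:
[0] read 'd'  n0⇒n1
[1] read 'c'  n1⇒n2
[2] read 'a'  n2⇒n0 (fail-walked)
[3] read 'a'  n0⇒n0
[4] read 'd'  n0⇒n1
[5] read 'c'  n1⇒n2
[6] read 'd'  n2⇒n6
[7] read 'a'  n6⇒n7
[8] read 'e'  n7⇒n8  emit P1@[8:8],P2@[4:8],P3@[5:8]
[9] read 'd'  n8⇒n1 (fail-walked)
[10] read 'c'  n1⇒n2
[11] read 'c'  n2⇒n3
[12] read 'b'  n3⇒n4  emit P0@[9:12]
[13] read 'b'  n4⇒n0 (fail-walked)
[14] read 'a'  n0⇒n0
[15] read 'a'  n0⇒n0
[16] read 'b'  n0⇒n0
[17] read 'a'  n0⇒n0
[18] read 'a'  n0⇒n0
[19] read 'e'  n0⇒n5  emit P1@[19:19]
[20] read 'd'  n5⇒n1 (fail-walked)
[21] read 'b'  n1⇒n0 (fail-walked)
[22] read 'c'  n0⇒n9
[23] read 'd'  n9⇒n10
[24] read 'a'  n10⇒n11
[25] read 'e'  n11⇒n12  emit P1@[25:25],P3@[22:25]
[26] read 'a'  n12⇒n0 (fail-walked)
[27] read 'b'  n0⇒n0
[28] read 'e'  n0⇒n5  emit P1@[28:28]
[29] read 'd'  n5⇒n1 (fail-walked)
[30] read 'c'  n1⇒n2
[31] read 'd'  n2⇒n6
[32] read 'a'  n6⇒n7
[33] read 'e'  n7⇒n8  emit P1@[33:33],P2@[29:33],P3@[30:33]
[34] read 'd'  n8⇒n1 (fail-walked)
[35] read 'e'  n1⇒n5 (fail-walked)  emit P1@[35:35]
[36] read 'd'  n5⇒n1 (fail-walked)
[37] read 'c'  n1⇒n2
[38] read 'd'  n2⇒n6
[39] read 'a'  n6⇒n7
[40] read 'e'  n7⇒n8  emit P1@[40:40],P2@[36:40],P3@[37:40]
[41] read 'b'  n8⇒n0 (fail-walked)
[42] read 'b'  n0⇒n0
[43] read 'a'  n0⇒n0
[44] read 'd'  n0⇒n1
[45] read 'd'  n1⇒n1 (fail-walked)
[46] read 'd'  n1⇒n1 (fail-walked)
[47] read 'c'  n1⇒n2
[48] read 'c'  n2⇒n3
[49] read 'b'  n3⇒n4  emit P0@[46:49]
[50] read 'd'  n4⇒n1 (fail-walked)
[51] read 'd'  n1⇒n1 (fail-walked)
[52] read 'c'  n1⇒n2
[53] read 'c'  n2⇒n3
[54] read 'b'  n3⇒n4  emit P0@[51:54]
[55] read 'd'  n4⇒n1 (fail-walked)
[56] read 'c'  n1⇒n2
[57] read 'c'  n2⇒n3
[58] read 'b'  n3⇒n4  emit P0@[55:58]
[59] read 'e'  n4⇒n5 (fail-walked)  emit P1@[59:59]
[60] read 'c'  n5⇒n9 (fail-walked)
[61] read 'd'  n9⇒n10
[62] read 'a'  n10⇒n11
[63] read 'e'  n11⇒n12  emit P1@[63:63],P3@[60:63]
[64] read 'd'  n12⇒n1 (fail-walked)
[65] read 'd'  n1⇒n1 (fail-walked)
[66] read 'e'  n1⇒n5 (fail-walked)  emit P1@[66:66]
[67] read 'd'  n5⇒n1 (fail-walked)
[68] read 'c'  n1⇒n2
[69] read 'c'  n2⇒n3
[70] read 'b'  n3⇒n4  emit P0@[67:70]
[71] read 'd'  n4⇒n1 (fail-walked)
[72] read 'c'  n1⇒n2
[73] read 'd'  n2⇒n6

All matches (sorted): [[8,1],[8,2],[8,3],[12,0],[19,1],[25,1],[25,3],[28,1],[33,1],[33,2],[33,3],[35,1],[40,1],[40,2],[40,3],[49,0],[54,0],[58,0],[59,1],[63,1],[63,3],[66,1],[70,0]]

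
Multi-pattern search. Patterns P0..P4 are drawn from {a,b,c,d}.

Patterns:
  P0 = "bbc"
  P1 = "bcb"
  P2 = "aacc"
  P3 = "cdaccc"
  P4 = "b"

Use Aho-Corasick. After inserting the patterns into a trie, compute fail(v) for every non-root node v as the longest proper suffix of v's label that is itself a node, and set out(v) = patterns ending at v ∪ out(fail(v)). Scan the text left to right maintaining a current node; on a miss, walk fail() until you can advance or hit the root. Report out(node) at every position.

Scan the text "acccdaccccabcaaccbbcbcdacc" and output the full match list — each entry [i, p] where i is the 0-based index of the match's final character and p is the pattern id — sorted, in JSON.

Build:
Trie (insert patterns):
  n0 'ε': a→6 b→1 c→10
  n1 'b': b→2 c→4  [P4 ends]
  n2 'bb': c→3
  n3 'bbc': ·  [P0 ends]
  n4 'bc': b→5
  n5 'bcb': ·  [P1 ends]
  n6 'a': a→7
  n7 'aa': c→8
  n8 'aac': c→9
  n9 'aacc': ·  [P2 ends]
  n10 'c': d→11
  n11 'cd': a→12
  n12 'cda': c→13
  n13 'cdac': c→14
  n14 'cdacc': c→15
  n15 'cdaccc': ·  [P3 ends]

Failure links (BFS by depth):
  fail(1) 'b': from fail(0)=0 chase 'b': 0 ⇒ 0;  out={4}∪out(0)={4}
  fail(6) 'a': from fail(0)=0 chase 'a': 0 ⇒ 0;  out=∅∪out(0)=∅
  fail(10) 'c': from fail(0)=0 chase 'c': 0 ⇒ 0;  out=∅∪out(0)=∅
  fail(2) 'bb': from fail(1)=0 chase 'b': 0 ⇒ 1;  out=∅∪out(1)={4}
  fail(4) 'bc': from fail(1)=0 chase 'c': 0 ⇒ 10;  out=∅∪out(10)=∅
  fail(7) 'aa': from fail(6)=0 chase 'a': 0 ⇒ 6;  out=∅∪out(6)=∅
  fail(11) 'cd': from fail(10)=0 chase 'd': 0 ⇒ 0;  out=∅∪out(0)=∅
  fail(3) 'bbc': from fail(2)=1 chase 'c': 1 ⇒ 4;  out={0}∪out(4)={0}
  fail(5) 'bcb': from fail(4)=10 chase 'b': 10→0 ⇒ 1;  out={1}∪out(1)={1,4}
  fail(8) 'aac': from fail(7)=6 chase 'c': 6→0 ⇒ 10;  out=∅∪out(10)=∅
  fail(12) 'cda': from fail(11)=0 chase 'a': 0 ⇒ 6;  out=∅∪out(6)=∅
  fail(9) 'aacc': from fail(8)=10 chase 'c': 10→0 ⇒ 10;  out={2}∪out(10)={2}
  fail(13) 'cdac': from fail(12)=6 chase 'c': 6→0 ⇒ 10;  out=∅∪out(10)=∅
  fail(14) 'cdacc': from fail(13)=10 chase 'c': 10→0 ⇒ 10;  out=∅∪out(10)=∅
  fail(15) 'cdaccc': from fail(14)=10 chase 'c': 10→0 ⇒ 10;  out={3}∪out(10)={3}

Scan:
[0] read 'a'  n0⇒n6
[1] read 'c'  n6⇒n10 (via fail)
[2] read 'c'  n10⇒n10 (via fail)
[3] read 'c'  n10⇒n10 (via fail)
[4] read 'd'  n10⇒n11
[5] read 'a'  n11⇒n12
[6] read 'c'  n12⇒n13
[7] read 'c'  n13⇒n14
[8] read 'c'  n14⇒n15  emit P3@[3:8]
[9] read 'c'  n15⇒n10 (via fail)
[10] read 'a'  n10⇒n6 (via fail)
[11] read 'b'  n6⇒n1 (via fail)  emit P4@[11:11]
[12] read 'c'  n1⇒n4
[13] read 'a'  n4⇒n6 (via fail)
[14] read 'a'  n6⇒n7
[15] read 'c'  n7⇒n8
[16] read 'c'  n8⇒n9  emit P2@[13:16]
[17] read 'b'  n9⇒n1 (via fail)  emit P4@[17:17]
[18] read 'b'  n1⇒n2  emit P4@[18:18]
[19] read 'c'  n2⇒n3  emit P0@[17:19]
[20] read 'b'  n3⇒n5 (via fail)  emit P1@[18:20],P4@[20:20]
[21] read 'c'  n5⇒n4 (via fail)
[22] read 'd'  n4⇒n11 (via fail)
[23] read 'a'  n11⇒n12
[24] read 'c'  n12⇒n13
[25] read 'c'  n13⇒n14

Matches: [[8,3],[11,4],[16,2],[17,4],[18,4],[19,0],[20,1],[20,4]]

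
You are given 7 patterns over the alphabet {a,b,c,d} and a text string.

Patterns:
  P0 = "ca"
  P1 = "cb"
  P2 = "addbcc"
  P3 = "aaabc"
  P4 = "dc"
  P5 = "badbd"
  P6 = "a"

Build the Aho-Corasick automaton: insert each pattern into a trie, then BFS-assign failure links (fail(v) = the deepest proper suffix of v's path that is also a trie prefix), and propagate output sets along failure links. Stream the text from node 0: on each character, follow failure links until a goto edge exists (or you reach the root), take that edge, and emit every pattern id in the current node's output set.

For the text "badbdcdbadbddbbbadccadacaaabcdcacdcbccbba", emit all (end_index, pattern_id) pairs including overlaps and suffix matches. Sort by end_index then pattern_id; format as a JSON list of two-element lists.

Build:
Trie (insert patterns):
  0='ε' goto a→4 b→16 c→1 d→14
  1='c' goto a→2 b→3
  2='ca' goto ·  [P0 ends]
  3='cb' goto ·  [P1 ends]
  4='a' goto a→10 d→5  [P6 ends]
  5='ad' goto d→6
  6='add' goto b→7
  7='addb' goto c→8
  8='addbc' goto c→9
  9='addbcc' goto ·  [P2 ends]
  10='aa' goto a→11
  11='aaa' goto b→12
  12='aaab' goto c→13
  13='aaabc' goto ·  [P3 ends]
  14='d' goto c→15
  15='dc' goto ·  [P4 ends]
  16='b' goto a→17
  17='ba' goto d→18
  18='bad' goto b→19
  19='badb' goto d→20
  20='badbd' goto ·  [P5 ends]

Failure links (BFS by depth):
  fail(1) 'c': from fail(0)=0 chase 'c': 0 ⇒ 0;  out=∅∪out(0)=∅
  fail(4) 'a': from fail(0)=0 chase 'a': 0 ⇒ 0;  out={6}∪out(0)={6}
  fail(14) 'd': from fail(0)=0 chase 'd': 0 ⇒ 0;  out=∅∪out(0)=∅
  fail(16) 'b': from fail(0)=0 chase 'b': 0 ⇒ 0;  out=∅∪out(0)=∅
  fail(2) 'ca': from fail(1)=0 chase 'a': 0 ⇒ 4;  out={0}∪out(4)={0,6}
  fail(3) 'cb': from fail(1)=0 chase 'b': 0 ⇒ 16;  out={1}∪out(16)={1}
  fail(5) 'ad': from fail(4)=0 chase 'd': 0 ⇒ 14;  out=∅∪out(14)=∅
  fail(10) 'aa': from fail(4)=0 chase 'a': 0 ⇒ 4;  out=∅∪out(4)={6}
  fail(15) 'dc': from fail(14)=0 chase 'c': 0 ⇒ 1;  out={4}∪out(1)={4}
  fail(17) 'ba': from fail(16)=0 chase 'a': 0 ⇒ 4;  out=∅∪out(4)={6}
  fail(6) 'add': from fail(5)=14 chase 'd': 14→0 ⇒ 14;  out=∅∪out(14)=∅
  fail(11) 'aaa': from fail(10)=4 chase 'a': 4 ⇒ 10;  out=∅∪out(10)={6}
  fail(18) 'bad': from fail(17)=4 chase 'd': 4 ⇒ 5;  out=∅∪out(5)=∅
  fail(7) 'addb': from fail(6)=14 chase 'b': 14→0 ⇒ 16;  out=∅∪out(16)=∅
  fail(12) 'aaab': from fail(11)=10 chase 'b': 10→4→0 ⇒ 16;  out=∅∪out(16)=∅
  fail(19) 'badb': from fail(18)=5 chase 'b': 5→14→0 ⇒ 16;  out=∅∪out(16)=∅
  fail(8) 'addbc': from fail(7)=16 chase 'c': 16→0 ⇒ 1;  out=∅∪out(1)=∅
  fail(13) 'aaabc': from fail(12)=16 chase 'c': 16→0 ⇒ 1;  out={3}∪out(1)={3}
  fail(20) 'badbd': from fail(19)=16 chase 'd': 16→0 ⇒ 14;  out={5}∪out(14)={5}
  fail(9) 'addbcc': from fail(8)=1 chase 'c': 1→0 ⇒ 1;  out={2}∪out(1)={2}

Run:
[0] read 'b'  n0⇒n16
[1] read 'a'  n16⇒n17  emit P6@[1:1]
[2] read 'd'  n17⇒n18
[3] read 'b'  n18⇒n19
[4] read 'd'  n19⇒n20  emit P5@[0:4]
[5] read 'c'  n20⇒n15 ·f  emit P4@[4:5]
[6] read 'd'  n15⇒n14 ·f
[7] read 'b'  n14⇒n16 ·f
[8] read 'a'  n16⇒n17  emit P6@[8:8]
[9] read 'd'  n17⇒n18
[10] read 'b'  n18⇒n19
[11] read 'd'  n19⇒n20  emit P5@[7:11]
[12] read 'd'  n20⇒n14 ·f
[13] read 'b'  n14⇒n16 ·f
[14] read 'b'  n16⇒n16 ·f
[15] read 'b'  n16⇒n16 ·f
[16] read 'a'  n16⇒n17  emit P6@[16:16]
[17] read 'd'  n17⇒n18
[18] read 'c'  n18⇒n15 ·f  emit P4@[17:18]
[19] read 'c'  n15⇒n1 ·f
[20] read 'a'  n1⇒n2  emit P0@[19:20],P6@[20:20]
[21] read 'd'  n2⇒n5 ·f
[22] read 'a'  n5⇒n4 ·f  emit P6@[22:22]
[23] read 'c'  n4⇒n1 ·f
[24] read 'a'  n1⇒n2  emit P0@[23:24],P6@[24:24]
[25] read 'a'  n2⇒n10 ·f  emit P6@[25:25]
[26] read 'a'  n10⇒n11  emit P6@[26:26]
[27] read 'b'  n11⇒n12
[28] read 'c'  n12⇒n13  emit P3@[24:28]
[29] read 'd'  n13⇒n14 ·f
[30] read 'c'  n14⇒n15  emit P4@[29:30]
[31] read 'a'  n15⇒n2 ·f  emit P0@[30:31],P6@[31:31]
[32] read 'c'  n2⇒n1 ·f
[33] read 'd'  n1⇒n14 ·f
[34] read 'c'  n14⇒n15  emit P4@[33:34]
[35] read 'b'  n15⇒n3 ·f  emit P1@[34:35]
[36] read 'c'  n3⇒n1 ·f
[37] read 'c'  n1⇒n1 ·f
[38] read 'b'  n1⇒n3  emit P1@[37:38]
[39] read 'b'  n3⇒n16 ·f
[40] read 'a'  n16⇒n17  emit P6@[40:40]

All matches (sorted): [[1,6],[4,5],[5,4],[8,6],[11,5],[16,6],[18,4],[20,0],[20,6],[22,6],[24,0],[24,6],[25,6],[26,6],[28,3],[30,4],[31,0],[31,6],[34,4],[35,1],[38,1],[40,6]]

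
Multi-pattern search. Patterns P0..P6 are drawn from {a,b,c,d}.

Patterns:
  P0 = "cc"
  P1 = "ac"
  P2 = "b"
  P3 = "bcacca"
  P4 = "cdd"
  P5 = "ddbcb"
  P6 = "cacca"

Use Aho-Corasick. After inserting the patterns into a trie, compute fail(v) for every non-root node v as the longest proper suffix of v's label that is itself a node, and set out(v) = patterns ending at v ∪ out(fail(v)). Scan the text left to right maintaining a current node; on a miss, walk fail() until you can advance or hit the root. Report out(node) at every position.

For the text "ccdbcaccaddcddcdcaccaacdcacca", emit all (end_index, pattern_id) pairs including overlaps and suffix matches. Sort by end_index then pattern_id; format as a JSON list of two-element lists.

Construct AC machine:
Trie (insert patterns):
  0='ε' goto a→3 b→5 c→1 d→13
  1='c' goto a→18 c→2 d→11
  2='cc' goto ·  ←P0
  3='a' goto c→4
  4='ac' goto ·  ←P1
  5='b' goto c→6  ←P2
  6='bc' goto a→7
  7='bca' goto c→8
  8='bcac' goto c→9
  9='bcacc' goto a→10
  10='bcacca' goto ·  ←P3
  11='cd' goto d→12
  12='cdd' goto ·  ←P4
  13='d' goto d→14
  14='dd' goto b→15
  15='ddb' goto c→16
  16='ddbc' goto b→17
  17='ddbcb' goto ·  ←P5
  18='ca' goto c→19
  19='cac' goto c→20
  20='cacc' goto a→21
  21='cacca' goto ·  ←P6

Failure links (BFS by depth):
  fail(1) 'c': from fail(0)=0 chase 'c': 0 ⇒ 0;  out=∅∪out(0)=∅
  fail(3) 'a': from fail(0)=0 chase 'a': 0 ⇒ 0;  out=∅∪out(0)=∅
  fail(5) 'b': from fail(0)=0 chase 'b': 0 ⇒ 0;  out={2}∪out(0)={2}
  fail(13) 'd': from fail(0)=0 chase 'd': 0 ⇒ 0;  out=∅∪out(0)=∅
  fail(2) 'cc': from fail(1)=0 chase 'c': 0 ⇒ 1;  out={0}∪out(1)={0}
  fail(4) 'ac': from fail(3)=0 chase 'c': 0 ⇒ 1;  out={1}∪out(1)={1}
  fail(6) 'bc': from fail(5)=0 chase 'c': 0 ⇒ 1;  out=∅∪out(1)=∅
  fail(11) 'cd': from fail(1)=0 chase 'd': 0 ⇒ 13;  out=∅∪out(13)=∅
  fail(14) 'dd': from fail(13)=0 chase 'd': 0 ⇒ 13;  out=∅∪out(13)=∅
  fail(18) 'ca': from fail(1)=0 chase 'a': 0 ⇒ 3;  out=∅∪out(3)=∅
  fail(7) 'bca': from fail(6)=1 chase 'a': 1 ⇒ 18;  out=∅∪out(18)=∅
  fail(12) 'cdd': from fail(11)=13 chase 'd': 13 ⇒ 14;  out={4}∪out(14)={4}
  fail(15) 'ddb': from fail(14)=13 chase 'b': 13→0 ⇒ 5;  out=∅∪out(5)={2}
  fail(19) 'cac': from fail(18)=3 chase 'c': 3 ⇒ 4;  out=∅∪out(4)={1}
  fail(8) 'bcac': from fail(7)=18 chase 'c': 18 ⇒ 19;  out=∅∪out(19)={1}
  fail(16) 'ddbc': from fail(15)=5 chase 'c': 5 ⇒ 6;  out=∅∪out(6)=∅
  fail(20) 'cacc': from fail(19)=4 chase 'c': 4→1 ⇒ 2;  out=∅∪out(2)={0}
  fail(9) 'bcacc': from fail(8)=19 chase 'c': 19 ⇒ 20;  out=∅∪out(20)={0}
  fail(17) 'ddbcb': from fail(16)=6 chase 'b': 6→1→0 ⇒ 5;  out={5}∪out(5)={2,5}
  fail(21) 'cacca': from fail(20)=2 chase 'a': 2→1 ⇒ 18;  out={6}∪out(18)={6}
  fail(10) 'bcacca': from fail(9)=20 chase 'a': 20 ⇒ 21;  out={3}∪out(21)={3,6}

Run:
pos 0 'c': at 1
pos 1 'c': at 2  ** P0@[0:1]
pos 2 'd': at 11 ·f
pos 3 'b': at 5 ·f  ** P2@[3:3]
pos 4 'c': at 6
pos 5 'a': at 7
pos 6 'c': at 8  ** P1@[5:6]
pos 7 'c': at 9  ** P0@[6:7]
pos 8 'a': at 10  ** P3@[3:8],P6@[4:8]
pos 9 'd': at 13 ·f
pos 10 'd': at 14
pos 11 'c': at 1 ·f
pos 12 'd': at 11
pos 13 'd': at 12  ** P4@[11:13]
pos 14 'c': at 1 ·f
pos 15 'd': at 11
pos 16 'c': at 1 ·f
pos 17 'a': at 18
pos 18 'c': at 19  ** P1@[17:18]
pos 19 'c': at 20  ** P0@[18:19]
pos 20 'a': at 21  ** P6@[16:20]
pos 21 'a': at 3 ·f
pos 22 'c': at 4  ** P1@[21:22]
pos 23 'd': at 11 ·f
pos 24 'c': at 1 ·f
pos 25 'a': at 18
pos 26 'c': at 19  ** P1@[25:26]
pos 27 'c': at 20  ** P0@[26:27]
pos 28 'a': at 21  ** P6@[24:28]

Result: [[1,0],[3,2],[6,1],[7,0],[8,3],[8,6],[13,4],[18,1],[19,0],[20,6],[22,1],[26,1],[27,0],[28,6]]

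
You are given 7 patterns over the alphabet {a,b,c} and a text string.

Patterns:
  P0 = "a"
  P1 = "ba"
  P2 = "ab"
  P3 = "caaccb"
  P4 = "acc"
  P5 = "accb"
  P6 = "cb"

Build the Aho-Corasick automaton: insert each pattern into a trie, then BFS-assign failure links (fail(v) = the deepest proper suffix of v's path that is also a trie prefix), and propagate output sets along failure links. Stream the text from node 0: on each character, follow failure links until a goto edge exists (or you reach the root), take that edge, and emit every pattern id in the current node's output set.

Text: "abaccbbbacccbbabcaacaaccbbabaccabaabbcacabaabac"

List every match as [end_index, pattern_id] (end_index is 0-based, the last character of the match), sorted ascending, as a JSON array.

Build automaton:
Trie nodes:
  n0 'ε': a→1 b→2 c→5
  n1 'a': b→4 c→11  ←P0
  n2 'b': a→3
  n3 'ba': ·  ←P1
  n4 'ab': ·  ←P2
  n5 'c': a→6 b→14
  n6 'ca': a→7
  n7 'caa': c→8
  n8 'caac': c→9
  n9 'caacc': b→10
  n10 'caaccb': ·  ←P3
  n11 'ac': c→12
  n12 'acc': b→13  ←P4
  n13 'accb': ·  ←P5
  n14 'cb': ·  ←P6

BFS fail/out derivation:
  n1('a'): parent n0 fail=0; on 'a' 0 → fail=0;  out {0}∪∅={0}
  n2('b'): parent n0 fail=0; on 'b' 0 → fail=0;  out ∅∪∅=∅
  n5('c'): parent n0 fail=0; on 'c' 0 → fail=0;  out ∅∪∅=∅
  n3('ba'): parent n2 fail=0; on 'a' 0 → fail=1;  out {1}∪{0}={0,1}
  n4('ab'): parent n1 fail=0; on 'b' 0 → fail=2;  out {2}∪∅={2}
  n6('ca'): parent n5 fail=0; on 'a' 0 → fail=1;  out ∅∪{0}={0}
  n11('ac'): parent n1 fail=0; on 'c' 0 → fail=5;  out ∅∪∅=∅
  n14('cb'): parent n5 fail=0; on 'b' 0 → fail=2;  out {6}∪∅={6}
  n7('caa'): parent n6 fail=1; on 'a' 1→0 → fail=1;  out ∅∪{0}={0}
  n12('acc'): parent n11 fail=5; on 'c' 5→0 → fail=5;  out {4}∪∅={4}
  n8('caac'): parent n7 fail=1; on 'c' 1 → fail=11;  out ∅∪∅=∅
  n13('accb'): parent n12 fail=5; on 'b' 5 → fail=14;  out {5}∪{6}={5,6}
  n9('caacc'): parent n8 fail=11; on 'c' 11 → fail=12;  out ∅∪{4}={4}
  n10('caaccb'): parent n9 fail=12; on 'b' 12 → fail=13;  out {3}∪{5,6}={3,5,6}

Scan:
i=0 'a': node 0→1  → match P0@[0:0]
i=1 'b': node 1→4  → match P2@[0:1]
i=2 'a': node 4→3 (fail-walked)  → match P0@[2:2],P1@[1:2]
i=3 'c': node 3→11 (fail-walked)
i=4 'c': node 11→12  → match P4@[2:4]
i=5 'b': node 12→13  → match P5@[2:5],P6@[4:5]
i=6 'b': node 13→2 (fail-walked)
i=7 'b': node 2→2 (fail-walked)
i=8 'a': node 2→3  → match P0@[8:8],P1@[7:8]
i=9 'c': node 3→11 (fail-walked)
i=10 'c': node 11→12  → match P4@[8:10]
i=11 'c': node 12→5 (fail-walked)
i=12 'b': node 5→14  → match P6@[11:12]
i=13 'b': node 14→2 (fail-walked)
i=14 'a': node 2→3  → match P0@[14:14],P1@[13:14]
i=15 'b': node 3→4 (fail-walked)  → match P2@[14:15]
i=16 'c': node 4→5 (fail-walked)
i=17 'a': node 5→6  → match P0@[17:17]
i=18 'a': node 6→7  → match P0@[18:18]
i=19 'c': node 7→8
i=20 'a': node 8→6 (fail-walked)  → match P0@[20:20]
i=21 'a': node 6→7  → match P0@[21:21]
i=22 'c': node 7→8
i=23 'c': node 8→9  → match P4@[21:23]
i=24 'b': node 9→10  → match P3@[19:24],P5@[21:24],P6@[23:24]
i=25 'b': node 10→2 (fail-walked)
i=26 'a': node 2→3  → match P0@[26:26],P1@[25:26]
i=27 'b': node 3→4 (fail-walked)  → match P2@[26:27]
i=28 'a': node 4→3 (fail-walked)  → match P0@[28:28],P1@[27:28]
i=29 'c': node 3→11 (fail-walked)
i=30 'c': node 11→12  → match P4@[28:30]
i=31 'a': node 12→6 (fail-walked)  → match P0@[31:31]
i=32 'b': node 6→4 (fail-walked)  → match P2@[31:32]
i=33 'a': node 4→3 (fail-walked)  → match P0@[33:33],P1@[32:33]
i=34 'a': node 3→1 (fail-walked)  → match P0@[34:34]
i=35 'b': node 1→4  → match P2@[34:35]
i=36 'b': node 4→2 (fail-walked)
i=37 'c': node 2→5 (fail-walked)
i=38 'a': node 5→6  → match P0@[38:38]
i=39 'c': node 6→11 (fail-walked)
i=40 'a': node 11→6 (fail-walked)  → match P0@[40:40]
i=41 'b': node 6→4 (fail-walked)  → match P2@[40:41]
i=42 'a': node 4→3 (fail-walked)  → match P0@[42:42],P1@[41:42]
i=43 'a': node 3→1 (fail-walked)  → match P0@[43:43]
i=44 'b': node 1→4  → match P2@[43:44]
i=45 'a': node 4→3 (fail-walked)  → match P0@[45:45],P1@[44:45]
i=46 'c': node 3→11 (fail-walked)

Matches: [[0,0],[1,2],[2,0],[2,1],[4,4],[5,5],[5,6],[8,0],[8,1],[10,4],[12,6],[14,0],[14,1],[15,2],[17,0],[18,0],[20,0],[21,0],[23,4],[24,3],[24,5],[24,6],[26,0],[26,1],[27,2],[28,0],[28,1],[30,4],[31,0],[32,2],[33,0],[33,1],[34,0],[35,2],[38,0],[40,0],[41,2],[42,0],[42,1],[43,0],[44,2],[45,0],[45,1]]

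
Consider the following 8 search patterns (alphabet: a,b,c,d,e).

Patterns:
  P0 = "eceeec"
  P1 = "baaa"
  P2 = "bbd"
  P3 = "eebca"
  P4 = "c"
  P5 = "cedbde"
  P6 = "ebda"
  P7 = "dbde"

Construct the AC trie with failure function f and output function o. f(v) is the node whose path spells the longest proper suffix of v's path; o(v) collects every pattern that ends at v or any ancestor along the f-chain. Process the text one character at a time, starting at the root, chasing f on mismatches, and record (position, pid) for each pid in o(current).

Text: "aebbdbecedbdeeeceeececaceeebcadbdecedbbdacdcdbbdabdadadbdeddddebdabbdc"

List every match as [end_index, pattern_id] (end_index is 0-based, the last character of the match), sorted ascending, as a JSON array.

Build automaton:
Trie (insert patterns):
  n0 'ε': b→7 c→17 d→26 e→1
  n1 'e': b→23 c→2 e→13
  n2 'ec': e→3
  n3 'ece': e→4
  n4 'ecee': e→5
  n5 'eceee': c→6
  n6 'eceeec': ·  [P0 ends]
  n7 'b': a→8 b→11
  n8 'ba': a→9
  n9 'baa': a→10
  n10 'baaa': ·  [P1 ends]
  n11 'bb': d→12
  n12 'bbd': ·  [P2 ends]
  n13 'ee': b→14
  n14 'eeb': c→15
  n15 'eebc': a→16
  n16 'eebca': ·  [P3 ends]
  n17 'c': e→18  [P4 ends]
  n18 'ce': d→19
  n19 'ced': b→20
  n20 'cedb': d→21
  n21 'cedbd': e→22
  n22 'cedbde': ·  [P5 ends]
  n23 'eb': d→24
  n24 'ebd': a→25
  n25 'ebda': ·  [P6 ends]
  n26 'd': b→27
  n27 'db': d→28
  n28 'dbd': e→29
  n29 'dbde': ·  [P7 ends]

BFS fail/out derivation:
  n1('e'): parent n0 fail=0; on 'e' 0 → fail=0;  out ∅∪∅=∅
  n7('b'): parent n0 fail=0; on 'b' 0 → fail=0;  out ∅∪∅=∅
  n17('c'): parent n0 fail=0; on 'c' 0 → fail=0;  out {4}∪∅={4}
  n26('d'): parent n0 fail=0; on 'd' 0 → fail=0;  out ∅∪∅=∅
  n2('ec'): parent n1 fail=0; on 'c' 0 → fail=17;  out ∅∪{4}={4}
  n8('ba'): parent n7 fail=0; on 'a' 0 → fail=0;  out ∅∪∅=∅
  n11('bb'): parent n7 fail=0; on 'b' 0 → fail=7;  out ∅∪∅=∅
  n13('ee'): parent n1 fail=0; on 'e' 0 → fail=1;  out ∅∪∅=∅
  n18('ce'): parent n17 fail=0; on 'e' 0 → fail=1;  out ∅∪∅=∅
  n23('eb'): parent n1 fail=0; on 'b' 0 → fail=7;  out ∅∪∅=∅
  n27('db'): parent n26 fail=0; on 'b' 0 → fail=7;  out ∅∪∅=∅
  n3('ece'): parent n2 fail=17; on 'e' 17 → fail=18;  out ∅∪∅=∅
  n9('baa'): parent n8 fail=0; on 'a' 0 → fail=0;  out ∅∪∅=∅
  n12('bbd'): parent n11 fail=7; on 'd' 7→0 → fail=26;  out {2}∪∅={2}
  n14('eeb'): parent n13 fail=1; on 'b' 1 → fail=23;  out ∅∪∅=∅
  n19('ced'): parent n18 fail=1; on 'd' 1→0 → fail=26;  out ∅∪∅=∅
  n24('ebd'): parent n23 fail=7; on 'd' 7→0 → fail=26;  out ∅∪∅=∅
  n28('dbd'): parent n27 fail=7; on 'd' 7→0 → fail=26;  out ∅∪∅=∅
  n4('ecee'): parent n3 fail=18; on 'e' 18→1 → fail=13;  out ∅∪∅=∅
  n10('baaa'): parent n9 fail=0; on 'a' 0 → fail=0;  out {1}∪∅={1}
  n15('eebc'): parent n14 fail=23; on 'c' 23→7→0 → fail=17;  out ∅∪{4}={4}
  n20('cedb'): parent n19 fail=26; on 'b' 26 → fail=27;  out ∅∪∅=∅
  n25('ebda'): parent n24 fail=26; on 'a' 26→0 → fail=0;  out {6}∪∅={6}
  n29('dbde'): parent n28 fail=26; on 'e' 26→0 → fail=1;  out {7}∪∅={7}
  n5('eceee'): parent n4 fail=13; on 'e' 13→1 → fail=13;  out ∅∪∅=∅
  n16('eebca'): parent n15 fail=17; on 'a' 17→0 → fail=0;  out {3}∪∅={3}
  n21('cedbd'): parent n20 fail=27; on 'd' 27 → fail=28;  out ∅∪∅=∅
  n6('eceeec'): parent n5 fail=13; on 'c' 13→1 → fail=2;  out {0}∪{4}={0,4}
  n22('cedbde'): parent n21 fail=28; on 'e' 28 → fail=29;  out {5}∪{7}={5,7}

Text stream:
pos 0 'a': at 0
pos 1 'e': at 1
pos 2 'b': at 23
pos 3 'b': at 11 (via fail)
pos 4 'd': at 12  ** P2@[2:4]
pos 5 'b': at 27 (via fail)
pos 6 'e': at 1 (via fail)
pos 7 'c': at 2  ** P4@[7:7]
pos 8 'e': at 3
pos 9 'd': at 19 (via fail)
pos 10 'b': at 20
pos 11 'd': at 21
pos 12 'e': at 22  ** P5@[7:12],P7@[9:12]
pos 13 'e': at 13 (via fail)
pos 14 'e': at 13 (via fail)
pos 15 'c': at 2 (via fail)  ** P4@[15:15]
pos 16 'e': at 3
pos 17 'e': at 4
pos 18 'e': at 5
pos 19 'c': at 6  ** P0@[14:19],P4@[19:19]
pos 20 'e': at 3 (via fail)
pos 21 'c': at 2 (via fail)  ** P4@[21:21]
pos 22 'a': at 0 (via fail)
pos 23 'c': at 17  ** P4@[23:23]
pos 24 'e': at 18
pos 25 'e': at 13 (via fail)
pos 26 'e': at 13 (via fail)
pos 27 'b': at 14
pos 28 'c': at 15  ** P4@[28:28]
pos 29 'a': at 16  ** P3@[25:29]
pos 30 'd': at 26 (via fail)
pos 31 'b': at 27
pos 32 'd': at 28
pos 33 'e': at 29  ** P7@[30:33]
pos 34 'c': at 2 (via fail)  ** P4@[34:34]
pos 35 'e': at 3
pos 36 'd': at 19 (via fail)
pos 37 'b': at 20
pos 38 'b': at 11 (via fail)
pos 39 'd': at 12  ** P2@[37:39]
pos 40 'a': at 0 (via fail)
pos 41 'c': at 17  ** P4@[41:41]
pos 42 'd': at 26 (via fail)
pos 43 'c': at 17 (via fail)  ** P4@[43:43]
pos 44 'd': at 26 (via fail)
pos 45 'b': at 27
pos 46 'b': at 11 (via fail)
pos 47 'd': at 12  ** P2@[45:47]
pos 48 'a': at 0 (via fail)
pos 49 'b': at 7
pos 50 'd': at 26 (via fail)
pos 51 'a': at 0 (via fail)
pos 52 'd': at 26
pos 53 'a': at 0 (via fail)
pos 54 'd': at 26
pos 55 'b': at 27
pos 56 'd': at 28
pos 57 'e': at 29  ** P7@[54:57]
pos 58 'd': at 26 (via fail)
pos 59 'd': at 26 (via fail)
pos 60 'd': at 26 (via fail)
pos 61 'd': at 26 (via fail)
pos 62 'e': at 1 (via fail)
pos 63 'b': at 23
pos 64 'd': at 24
pos 65 'a': at 25  ** P6@[62:65]
pos 66 'b': at 7 (via fail)
pos 67 'b': at 11
pos 68 'd': at 12  ** P2@[66:68]
pos 69 'c': at 17 (via fail)  ** P4@[69:69]

Matches: [[4,2],[7,4],[12,5],[12,7],[15,4],[19,0],[19,4],[21,4],[23,4],[28,4],[29,3],[33,7],[34,4],[39,2],[41,4],[43,4],[47,2],[57,7],[65,6],[68,2],[69,4]]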